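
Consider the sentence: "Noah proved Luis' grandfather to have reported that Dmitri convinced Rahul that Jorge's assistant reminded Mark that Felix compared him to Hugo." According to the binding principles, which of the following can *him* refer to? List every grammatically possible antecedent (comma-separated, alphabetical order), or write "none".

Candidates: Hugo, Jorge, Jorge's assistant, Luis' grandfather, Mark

Jorge, Jorge's assistant, Luis' grandfather, Mark

*him* is a pronoun; Principle B requires it to be free in its binding domain — the clause headed by 'compared'.
— Hugo: second object of the clause headed by 'compared'; is c-commanded by the pronoun; coreference would bind this R-expression — blocked (Principle C).
— Jorge: possessor inside the subject DP of the clause headed by 'reminded'; does not c-command the pronoun — Principle B does not apply; allowed.
— Jorge's assistant: subject of the clause headed by 'reminded'; c-commands the pronoun but lies outside its binding domain — allowed.
— Luis' grandfather: subject of the clause headed by 'reported'; c-commands the pronoun but lies outside its binding domain — allowed.
— Mark: object of the clause headed by 'reminded'; c-commands the pronoun but lies outside its binding domain — allowed.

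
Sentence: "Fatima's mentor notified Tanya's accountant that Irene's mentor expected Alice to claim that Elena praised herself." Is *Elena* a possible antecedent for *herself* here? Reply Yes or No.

Yes

*herself* is a reflexive; Principle A requires it to be bound within its binding domain — the clause headed by 'praised'.
— Elena: subject of the clause headed by 'praised'; c-commands the reflexive within its binding domain — allowed (Principle A).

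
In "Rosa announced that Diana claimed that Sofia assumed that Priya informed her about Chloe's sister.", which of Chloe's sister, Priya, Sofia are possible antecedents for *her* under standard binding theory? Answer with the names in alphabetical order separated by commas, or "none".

*her* is a pronoun; Principle B requires it to be free in its binding domain — the clause headed by 'informed'.
— Chloe's sister: second object of the clause headed by 'informed'; is c-commanded by the pronoun; coreference would bind this R-expression — blocked (Principle C).
— Priya: subject of the clause headed by 'informed'; c-commands the pronoun within its binding domain — blocked (Principle B).
— Sofia: subject of the clause headed by 'assumed'; c-commands the pronoun but lies outside its binding domain — allowed.

Sofia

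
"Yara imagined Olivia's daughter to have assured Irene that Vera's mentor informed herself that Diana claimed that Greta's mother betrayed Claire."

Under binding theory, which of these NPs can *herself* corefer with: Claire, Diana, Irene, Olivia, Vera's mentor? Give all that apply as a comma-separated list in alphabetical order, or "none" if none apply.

*herself* is a reflexive; Principle A requires it to be bound within its binding domain — the clause headed by 'informed'.
— Claire: object of the clause headed by 'betrayed'; does not c-command the reflexive — cannot bind it (Principle A).
— Diana: subject of the clause headed by 'claimed'; does not c-command the reflexive — cannot bind it (Principle A).
— Irene: object of the clause headed by 'assured'; c-commands the reflexive but lies outside its binding domain — cannot bind it (Principle A).
— Olivia: possessor inside the subject DP of the clause headed by 'assured'; does not c-command the reflexive — cannot bind it (Principle A).
— Vera's mentor: subject of the clause headed by 'informed'; c-commands the reflexive within its binding domain — allowed (Principle A).

Vera's mentor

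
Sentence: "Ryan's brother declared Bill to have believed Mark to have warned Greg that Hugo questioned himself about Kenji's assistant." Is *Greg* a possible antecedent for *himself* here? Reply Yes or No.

*himself* is a reflexive; Principle A requires it to be bound within its binding domain — the clause headed by 'questioned'.
— Greg: object of the clause headed by 'warned'; c-commands the reflexive but lies outside its binding domain — cannot bind it (Principle A).

No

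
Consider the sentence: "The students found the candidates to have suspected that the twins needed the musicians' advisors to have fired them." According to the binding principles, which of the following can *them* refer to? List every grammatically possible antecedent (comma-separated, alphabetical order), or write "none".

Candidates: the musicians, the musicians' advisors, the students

*them* is a pronoun; Principle B requires it to be free in its binding domain — the clause headed by 'fired'.
— the musicians: possessor inside the subject DP of the clause headed by 'fired'; does not c-command the pronoun — Principle B does not apply; allowed.
— the musicians' advisors: subject of the clause headed by 'fired'; c-commands the pronoun within its binding domain — blocked (Principle B).
— the students: subject of the matrix clause; c-commands the pronoun but lies outside its binding domain — allowed.

the musicians, the students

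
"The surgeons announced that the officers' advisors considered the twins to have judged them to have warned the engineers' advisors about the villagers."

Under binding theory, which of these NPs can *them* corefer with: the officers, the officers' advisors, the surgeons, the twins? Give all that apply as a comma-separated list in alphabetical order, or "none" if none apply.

*them* is a pronoun; Principle B requires it to be free in its binding domain — the clause headed by 'judged'.
— the officers: possessor inside the subject DP of the clause headed by 'considered'; does not c-command the pronoun — Principle B does not apply; allowed.
— the officers' advisors: subject of the clause headed by 'considered'; c-commands the pronoun but lies outside its binding domain — allowed.
— the surgeons: subject of the matrix clause; c-commands the pronoun but lies outside its binding domain — allowed.
— the twins: subject of the clause headed by 'judged'; c-commands the pronoun within its binding domain — blocked (Principle B).

the officers, the officers' advisors, the surgeons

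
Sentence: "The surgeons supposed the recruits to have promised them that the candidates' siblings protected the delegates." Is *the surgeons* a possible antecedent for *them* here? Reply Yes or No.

*them* is a pronoun; Principle B requires it to be free in its binding domain — the clause headed by 'promised'.
— the surgeons: subject of the matrix clause; c-commands the pronoun but lies outside its binding domain — allowed.

Yes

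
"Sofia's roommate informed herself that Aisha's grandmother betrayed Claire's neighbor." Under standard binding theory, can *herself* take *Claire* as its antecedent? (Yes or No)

No

*herself* is a reflexive; Principle A requires it to be bound within its binding domain — the matrix clause.
— Claire: possessor inside the object DP of the clause headed by 'betrayed'; does not c-command the reflexive — cannot bind it (Principle A).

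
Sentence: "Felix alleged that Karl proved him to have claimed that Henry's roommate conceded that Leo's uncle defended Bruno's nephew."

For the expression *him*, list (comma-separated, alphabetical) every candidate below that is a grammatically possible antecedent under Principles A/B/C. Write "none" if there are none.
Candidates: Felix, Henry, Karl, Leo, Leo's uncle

*him* is a pronoun; Principle B requires it to be free in its binding domain — the clause headed by 'proved'.
— Felix: subject of the matrix clause; c-commands the pronoun but lies outside its binding domain — allowed.
— Henry: possessor inside the subject DP of the clause headed by 'conceded'; is c-commanded by the pronoun; coreference would bind this R-expression — blocked (Principle C).
— Karl: subject of the clause headed by 'proved'; c-commands the pronoun within its binding domain — blocked (Principle B).
— Leo: possessor inside the subject DP of the clause headed by 'defended'; is c-commanded by the pronoun; coreference would bind this R-expression — blocked (Principle C).
— Leo's uncle: subject of the clause headed by 'defended'; is c-commanded by the pronoun; coreference would bind this R-expression — blocked (Principle C).

Felix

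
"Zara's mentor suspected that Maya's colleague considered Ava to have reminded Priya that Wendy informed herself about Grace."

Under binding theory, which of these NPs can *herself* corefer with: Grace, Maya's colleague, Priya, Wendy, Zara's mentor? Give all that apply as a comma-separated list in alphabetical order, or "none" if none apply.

Wendy

*herself* is a reflexive; Principle A requires it to be bound within its binding domain — the clause headed by 'informed'.
— Grace: second object of the clause headed by 'informed'; does not c-command the reflexive — cannot bind it (Principle A).
— Maya's colleague: subject of the clause headed by 'considered'; c-commands the reflexive but lies outside its binding domain — cannot bind it (Principle A).
— Priya: object of the clause headed by 'reminded'; c-commands the reflexive but lies outside its binding domain — cannot bind it (Principle A).
— Wendy: subject of the clause headed by 'informed'; c-commands the reflexive within its binding domain — allowed (Principle A).
— Zara's mentor: subject of the matrix clause; c-commands the reflexive but lies outside its binding domain — cannot bind it (Principle A).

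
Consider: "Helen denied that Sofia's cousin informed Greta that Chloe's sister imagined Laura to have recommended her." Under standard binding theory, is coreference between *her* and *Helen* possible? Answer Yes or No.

*Helen* is an R-expression; Principle C requires it to be free (not bound by any c-commanding expression).
— her: object of the clause headed by 'recommended'; the pronoun does not c-command the R-expression — coreference allowed.

Yes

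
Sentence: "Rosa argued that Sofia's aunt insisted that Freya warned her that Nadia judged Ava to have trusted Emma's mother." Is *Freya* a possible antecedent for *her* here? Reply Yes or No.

No

*her* is a pronoun; Principle B requires it to be free in its binding domain — the clause headed by 'warned'.
— Freya: subject of the clause headed by 'warned'; c-commands the pronoun within its binding domain — blocked (Principle B).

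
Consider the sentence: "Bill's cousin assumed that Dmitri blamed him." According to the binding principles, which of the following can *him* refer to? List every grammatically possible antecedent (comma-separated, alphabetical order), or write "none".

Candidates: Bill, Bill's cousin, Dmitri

Bill, Bill's cousin

*him* is a pronoun; Principle B requires it to be free in its binding domain — the clause headed by 'blamed'.
— Bill: possessor inside the subject DP of the matrix clause; does not c-command the pronoun — Principle B does not apply; allowed.
— Bill's cousin: subject of the matrix clause; c-commands the pronoun but lies outside its binding domain — allowed.
— Dmitri: subject of the clause headed by 'blamed'; c-commands the pronoun within its binding domain — blocked (Principle B).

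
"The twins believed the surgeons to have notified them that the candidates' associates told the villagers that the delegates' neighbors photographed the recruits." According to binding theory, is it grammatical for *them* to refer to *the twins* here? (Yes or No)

Yes

*the twins* is an R-expression; Principle C requires it to be free (not bound by any c-commanding expression).
— them: object of the clause headed by 'notified'; the pronoun does not c-command the R-expression — coreference allowed.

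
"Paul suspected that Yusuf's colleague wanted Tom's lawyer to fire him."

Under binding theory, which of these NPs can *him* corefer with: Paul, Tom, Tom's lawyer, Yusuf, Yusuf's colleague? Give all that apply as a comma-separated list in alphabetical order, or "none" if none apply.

*him* is a pronoun; Principle B requires it to be free in its binding domain — the clause headed by 'fire'.
— Paul: subject of the matrix clause; c-commands the pronoun but lies outside its binding domain — allowed.
— Tom: possessor inside the subject DP of the clause headed by 'fire'; does not c-command the pronoun — Principle B does not apply; allowed.
— Tom's lawyer: subject of the clause headed by 'fire'; c-commands the pronoun within its binding domain — blocked (Principle B).
— Yusuf: possessor inside the subject DP of the clause headed by 'wanted'; does not c-command the pronoun — Principle B does not apply; allowed.
— Yusuf's colleague: subject of the clause headed by 'wanted'; c-commands the pronoun but lies outside its binding domain — allowed.

Paul, Tom, Yusuf, Yusuf's colleague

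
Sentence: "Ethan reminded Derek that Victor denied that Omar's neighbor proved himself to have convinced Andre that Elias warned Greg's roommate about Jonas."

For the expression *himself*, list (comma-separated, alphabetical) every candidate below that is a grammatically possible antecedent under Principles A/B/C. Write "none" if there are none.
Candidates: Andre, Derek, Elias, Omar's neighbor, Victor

Omar's neighbor

*himself* is a reflexive; Principle A requires it to be bound within its binding domain — the clause headed by 'proved'.
— Andre: object of the clause headed by 'convinced'; does not c-command the reflexive — cannot bind it (Principle A).
— Derek: object of the matrix clause; c-commands the reflexive but lies outside its binding domain — cannot bind it (Principle A).
— Elias: subject of the clause headed by 'warned'; does not c-command the reflexive — cannot bind it (Principle A).
— Omar's neighbor: subject of the clause headed by 'proved'; c-commands the reflexive within its binding domain — allowed (Principle A).
— Victor: subject of the clause headed by 'denied'; c-commands the reflexive but lies outside its binding domain — cannot bind it (Principle A).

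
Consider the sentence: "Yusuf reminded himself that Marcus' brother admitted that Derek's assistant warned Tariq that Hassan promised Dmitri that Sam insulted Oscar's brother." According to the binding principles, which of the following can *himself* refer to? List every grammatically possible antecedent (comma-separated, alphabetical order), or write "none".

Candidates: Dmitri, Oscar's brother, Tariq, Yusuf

Yusuf

*himself* is a reflexive; Principle A requires it to be bound within its binding domain — the matrix clause.
— Dmitri: object of the clause headed by 'promised'; does not c-command the reflexive — cannot bind it (Principle A).
— Oscar's brother: object of the clause headed by 'insulted'; does not c-command the reflexive — cannot bind it (Principle A).
— Tariq: object of the clause headed by 'warned'; does not c-command the reflexive — cannot bind it (Principle A).
— Yusuf: subject of the matrix clause; c-commands the reflexive within its binding domain — allowed (Principle A).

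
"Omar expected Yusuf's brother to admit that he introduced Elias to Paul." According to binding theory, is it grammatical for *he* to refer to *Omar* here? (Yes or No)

Yes

*Omar* is an R-expression; Principle C requires it to be free (not bound by any c-commanding expression).
— he: subject of the clause headed by 'introduced'; the pronoun does not c-command the R-expression — coreference allowed.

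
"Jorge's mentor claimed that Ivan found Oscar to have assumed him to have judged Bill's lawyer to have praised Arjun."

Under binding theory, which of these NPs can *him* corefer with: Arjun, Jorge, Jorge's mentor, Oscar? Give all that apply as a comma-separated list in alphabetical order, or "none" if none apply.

Jorge, Jorge's mentor

*him* is a pronoun; Principle B requires it to be free in its binding domain — the clause headed by 'assumed'.
— Arjun: object of the clause headed by 'praised'; is c-commanded by the pronoun; coreference would bind this R-expression — blocked (Principle C).
— Jorge: possessor inside the subject DP of the matrix clause; does not c-command the pronoun — Principle B does not apply; allowed.
— Jorge's mentor: subject of the matrix clause; c-commands the pronoun but lies outside its binding domain — allowed.
— Oscar: subject of the clause headed by 'assumed'; c-commands the pronoun within its binding domain — blocked (Principle B).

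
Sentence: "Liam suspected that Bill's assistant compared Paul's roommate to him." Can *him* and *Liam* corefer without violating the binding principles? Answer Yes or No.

Yes

*Liam* is an R-expression; Principle C requires it to be free (not bound by any c-commanding expression).
— him: second object of the clause headed by 'compared'; the pronoun does not c-command the R-expression — coreference allowed.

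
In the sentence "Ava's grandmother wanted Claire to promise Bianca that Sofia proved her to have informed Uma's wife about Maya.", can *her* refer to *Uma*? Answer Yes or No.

*her* is a pronoun; Principle B requires it to be free in its binding domain — the clause headed by 'proved'.
— Uma: possessor inside the object DP of the clause headed by 'informed'; is c-commanded by the pronoun; coreference would bind this R-expression — blocked (Principle C).

No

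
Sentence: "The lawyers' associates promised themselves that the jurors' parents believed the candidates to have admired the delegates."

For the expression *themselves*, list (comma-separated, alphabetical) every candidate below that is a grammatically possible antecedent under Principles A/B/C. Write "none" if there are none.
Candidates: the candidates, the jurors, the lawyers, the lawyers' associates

the lawyers' associates

*themselves* is a reflexive; Principle A requires it to be bound within its binding domain — the matrix clause.
— the candidates: subject of the clause headed by 'admired'; does not c-command the reflexive — cannot bind it (Principle A).
— the jurors: possessor inside the subject DP of the clause headed by 'believed'; does not c-command the reflexive — cannot bind it (Principle A).
— the lawyers: possessor inside the subject DP of the matrix clause; does not c-command the reflexive — cannot bind it (Principle A).
— the lawyers' associates: subject of the matrix clause; c-commands the reflexive within its binding domain — allowed (Principle A).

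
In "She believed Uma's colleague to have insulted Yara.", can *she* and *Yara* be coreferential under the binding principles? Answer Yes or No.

No

*Yara* is an R-expression; Principle C requires it to be free (not bound by any c-commanding expression).
— she: subject of the matrix clause; the pronoun c-commands the R-expression — coreference blocked (Principle C).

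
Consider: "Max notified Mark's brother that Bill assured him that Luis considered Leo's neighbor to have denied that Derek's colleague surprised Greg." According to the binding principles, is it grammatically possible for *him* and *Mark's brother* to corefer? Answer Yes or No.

*him* is a pronoun; Principle B requires it to be free in its binding domain — the clause headed by 'assured'.
— Mark's brother: object of the matrix clause; c-commands the pronoun but lies outside its binding domain — allowed.

Yes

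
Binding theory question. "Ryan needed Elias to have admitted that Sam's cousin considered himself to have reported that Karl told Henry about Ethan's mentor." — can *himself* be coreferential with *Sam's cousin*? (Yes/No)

Yes

*himself* is a reflexive; Principle A requires it to be bound within its binding domain — the clause headed by 'considered'.
— Sam's cousin: subject of the clause headed by 'considered'; c-commands the reflexive within its binding domain — allowed (Principle A).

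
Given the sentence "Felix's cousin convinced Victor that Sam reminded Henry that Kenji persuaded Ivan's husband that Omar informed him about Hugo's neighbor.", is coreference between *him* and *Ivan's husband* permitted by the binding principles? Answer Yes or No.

*him* is a pronoun; Principle B requires it to be free in its binding domain — the clause headed by 'informed'.
— Ivan's husband: object of the clause headed by 'persuaded'; c-commands the pronoun but lies outside its binding domain — allowed.

Yes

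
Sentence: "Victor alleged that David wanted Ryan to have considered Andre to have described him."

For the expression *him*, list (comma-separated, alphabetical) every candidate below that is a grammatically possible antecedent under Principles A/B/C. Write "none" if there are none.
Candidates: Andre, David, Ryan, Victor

David, Ryan, Victor

*him* is a pronoun; Principle B requires it to be free in its binding domain — the clause headed by 'described'.
— Andre: subject of the clause headed by 'described'; c-commands the pronoun within its binding domain — blocked (Principle B).
— David: subject of the clause headed by 'wanted'; c-commands the pronoun but lies outside its binding domain — allowed.
— Ryan: subject of the clause headed by 'considered'; c-commands the pronoun but lies outside its binding domain — allowed.
— Victor: subject of the matrix clause; c-commands the pronoun but lies outside its binding domain — allowed.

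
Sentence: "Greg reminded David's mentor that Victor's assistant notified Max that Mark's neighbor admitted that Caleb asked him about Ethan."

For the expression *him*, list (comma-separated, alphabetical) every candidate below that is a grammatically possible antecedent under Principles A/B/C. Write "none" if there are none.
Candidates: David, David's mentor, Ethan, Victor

David, David's mentor, Victor

*him* is a pronoun; Principle B requires it to be free in its binding domain — the clause headed by 'asked'.
— David: possessor inside the object DP of the matrix clause; does not c-command the pronoun — Principle B does not apply; allowed.
— David's mentor: object of the matrix clause; c-commands the pronoun but lies outside its binding domain — allowed.
— Ethan: second object of the clause headed by 'asked'; is c-commanded by the pronoun; coreference would bind this R-expression — blocked (Principle C).
— Victor: possessor inside the subject DP of the clause headed by 'notified'; does not c-command the pronoun — Principle B does not apply; allowed.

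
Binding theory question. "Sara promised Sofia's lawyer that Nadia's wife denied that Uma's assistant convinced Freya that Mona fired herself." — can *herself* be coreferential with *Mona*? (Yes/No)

Yes

*herself* is a reflexive; Principle A requires it to be bound within its binding domain — the clause headed by 'fired'.
— Mona: subject of the clause headed by 'fired'; c-commands the reflexive within its binding domain — allowed (Principle A).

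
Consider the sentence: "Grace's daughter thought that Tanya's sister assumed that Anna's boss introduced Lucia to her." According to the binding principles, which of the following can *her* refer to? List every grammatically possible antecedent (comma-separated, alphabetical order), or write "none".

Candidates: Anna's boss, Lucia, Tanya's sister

Tanya's sister

*her* is a pronoun; Principle B requires it to be free in its binding domain — the clause headed by 'introduced'.
— Anna's boss: subject of the clause headed by 'introduced'; c-commands the pronoun within its binding domain — blocked (Principle B).
— Lucia: object of the clause headed by 'introduced'; c-commands the pronoun within its binding domain — blocked (Principle B).
— Tanya's sister: subject of the clause headed by 'assumed'; c-commands the pronoun but lies outside its binding domain — allowed.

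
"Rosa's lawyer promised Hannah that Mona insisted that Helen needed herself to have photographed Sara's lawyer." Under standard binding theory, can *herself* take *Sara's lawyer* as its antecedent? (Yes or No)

No

*herself* is a reflexive; Principle A requires it to be bound within its binding domain — the clause headed by 'needed'.
— Sara's lawyer: object of the clause headed by 'photographed'; does not c-command the reflexive — cannot bind it (Principle A).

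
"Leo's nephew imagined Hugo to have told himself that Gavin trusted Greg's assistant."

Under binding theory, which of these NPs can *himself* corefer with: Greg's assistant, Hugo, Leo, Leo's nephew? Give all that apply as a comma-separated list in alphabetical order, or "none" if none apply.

Hugo

*himself* is a reflexive; Principle A requires it to be bound within its binding domain — the clause headed by 'told'.
— Greg's assistant: object of the clause headed by 'trusted'; does not c-command the reflexive — cannot bind it (Principle A).
— Hugo: subject of the clause headed by 'told'; c-commands the reflexive within its binding domain — allowed (Principle A).
— Leo: possessor inside the subject DP of the matrix clause; does not c-command the reflexive — cannot bind it (Principle A).
— Leo's nephew: subject of the matrix clause; c-commands the reflexive but lies outside its binding domain — cannot bind it (Principle A).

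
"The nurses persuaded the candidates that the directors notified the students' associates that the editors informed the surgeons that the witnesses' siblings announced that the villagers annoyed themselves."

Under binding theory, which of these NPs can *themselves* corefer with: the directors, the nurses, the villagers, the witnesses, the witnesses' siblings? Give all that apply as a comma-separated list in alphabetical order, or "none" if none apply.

the villagers

*themselves* is a reflexive; Principle A requires it to be bound within its binding domain — the clause headed by 'annoyed'.
— the directors: subject of the clause headed by 'notified'; c-commands the reflexive but lies outside its binding domain — cannot bind it (Principle A).
— the nurses: subject of the matrix clause; c-commands the reflexive but lies outside its binding domain — cannot bind it (Principle A).
— the villagers: subject of the clause headed by 'annoyed'; c-commands the reflexive within its binding domain — allowed (Principle A).
— the witnesses: possessor inside the subject DP of the clause headed by 'announced'; does not c-command the reflexive — cannot bind it (Principle A).
— the witnesses' siblings: subject of the clause headed by 'announced'; c-commands the reflexive but lies outside its binding domain — cannot bind it (Principle A).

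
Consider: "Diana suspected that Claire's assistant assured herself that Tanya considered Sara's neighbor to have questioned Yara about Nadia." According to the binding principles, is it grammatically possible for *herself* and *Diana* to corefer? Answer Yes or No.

*herself* is a reflexive; Principle A requires it to be bound within its binding domain — the clause headed by 'assured'.
— Diana: subject of the matrix clause; c-commands the reflexive but lies outside its binding domain — cannot bind it (Principle A).

No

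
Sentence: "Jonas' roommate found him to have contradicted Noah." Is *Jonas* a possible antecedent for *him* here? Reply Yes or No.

Yes

*him* is a pronoun; Principle B requires it to be free in its binding domain — the matrix clause.
— Jonas: possessor inside the subject DP of the matrix clause; does not c-command the pronoun — Principle B does not apply; allowed.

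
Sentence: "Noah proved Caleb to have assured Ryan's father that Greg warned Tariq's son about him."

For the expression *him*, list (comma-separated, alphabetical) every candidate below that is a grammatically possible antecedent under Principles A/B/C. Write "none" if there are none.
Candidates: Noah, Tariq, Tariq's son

Noah, Tariq

*him* is a pronoun; Principle B requires it to be free in its binding domain — the clause headed by 'warned'.
— Noah: subject of the matrix clause; c-commands the pronoun but lies outside its binding domain — allowed.
— Tariq: possessor inside the object DP of the clause headed by 'warned'; does not c-command the pronoun — Principle B does not apply; allowed.
— Tariq's son: object of the clause headed by 'warned'; c-commands the pronoun within its binding domain — blocked (Principle B).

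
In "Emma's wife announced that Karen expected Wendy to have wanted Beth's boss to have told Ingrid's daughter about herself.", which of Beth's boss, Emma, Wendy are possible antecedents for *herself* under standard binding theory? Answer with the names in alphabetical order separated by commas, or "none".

Beth's boss

*herself* is a reflexive; Principle A requires it to be bound within its binding domain — the clause headed by 'told'.
— Beth's boss: subject of the clause headed by 'told'; c-commands the reflexive within its binding domain — allowed (Principle A).
— Emma: possessor inside the subject DP of the matrix clause; does not c-command the reflexive — cannot bind it (Principle A).
— Wendy: subject of the clause headed by 'wanted'; c-commands the reflexive but lies outside its binding domain — cannot bind it (Principle A).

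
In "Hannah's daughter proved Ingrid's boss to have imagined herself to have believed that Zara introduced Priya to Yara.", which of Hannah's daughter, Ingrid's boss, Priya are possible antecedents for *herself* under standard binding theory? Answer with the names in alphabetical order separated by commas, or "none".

Ingrid's boss

*herself* is a reflexive; Principle A requires it to be bound within its binding domain — the clause headed by 'imagined'.
— Hannah's daughter: subject of the matrix clause; c-commands the reflexive but lies outside its binding domain — cannot bind it (Principle A).
— Ingrid's boss: subject of the clause headed by 'imagined'; c-commands the reflexive within its binding domain — allowed (Principle A).
— Priya: object of the clause headed by 'introduced'; does not c-command the reflexive — cannot bind it (Principle A).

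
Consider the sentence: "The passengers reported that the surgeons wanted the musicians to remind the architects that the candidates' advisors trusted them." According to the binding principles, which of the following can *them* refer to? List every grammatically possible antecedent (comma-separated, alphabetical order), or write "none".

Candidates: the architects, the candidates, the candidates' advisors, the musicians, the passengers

*them* is a pronoun; Principle B requires it to be free in its binding domain — the clause headed by 'trusted'.
— the architects: object of the clause headed by 'remind'; c-commands the pronoun but lies outside its binding domain — allowed.
— the candidates: possessor inside the subject DP of the clause headed by 'trusted'; does not c-command the pronoun — Principle B does not apply; allowed.
— the candidates' advisors: subject of the clause headed by 'trusted'; c-commands the pronoun within its binding domain — blocked (Principle B).
— the musicians: subject of the clause headed by 'remind'; c-commands the pronoun but lies outside its binding domain — allowed.
— the passengers: subject of the matrix clause; c-commands the pronoun but lies outside its binding domain — allowed.

the architects, the candidates, the musicians, the passengers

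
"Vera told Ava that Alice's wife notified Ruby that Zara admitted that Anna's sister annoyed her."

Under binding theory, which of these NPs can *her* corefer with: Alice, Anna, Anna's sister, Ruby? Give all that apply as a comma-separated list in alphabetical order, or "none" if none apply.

*her* is a pronoun; Principle B requires it to be free in its binding domain — the clause headed by 'annoyed'.
— Alice: possessor inside the subject DP of the clause headed by 'notified'; does not c-command the pronoun — Principle B does not apply; allowed.
— Anna: possessor inside the subject DP of the clause headed by 'annoyed'; does not c-command the pronoun — Principle B does not apply; allowed.
— Anna's sister: subject of the clause headed by 'annoyed'; c-commands the pronoun within its binding domain — blocked (Principle B).
— Ruby: object of the clause headed by 'notified'; c-commands the pronoun but lies outside its binding domain — allowed.

Alice, Anna, Ruby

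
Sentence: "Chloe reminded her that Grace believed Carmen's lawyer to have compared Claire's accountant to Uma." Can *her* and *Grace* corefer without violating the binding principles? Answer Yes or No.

*Grace* is an R-expression; Principle C requires it to be free (not bound by any c-commanding expression).
— her: object of the matrix clause; the pronoun c-commands the R-expression — coreference blocked (Principle C).

No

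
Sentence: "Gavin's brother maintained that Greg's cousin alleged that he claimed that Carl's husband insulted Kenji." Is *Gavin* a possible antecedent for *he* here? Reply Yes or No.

*he* is a pronoun; Principle B requires it to be free in its binding domain — the clause headed by 'claimed'.
— Gavin: possessor inside the subject DP of the matrix clause; does not c-command the pronoun — Principle B does not apply; allowed.

Yes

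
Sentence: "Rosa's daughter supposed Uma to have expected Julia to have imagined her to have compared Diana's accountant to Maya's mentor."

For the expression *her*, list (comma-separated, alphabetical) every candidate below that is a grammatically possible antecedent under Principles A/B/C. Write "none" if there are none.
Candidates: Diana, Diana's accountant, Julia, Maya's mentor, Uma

Uma

*her* is a pronoun; Principle B requires it to be free in its binding domain — the clause headed by 'imagined'.
— Diana: possessor inside the object DP of the clause headed by 'compared'; is c-commanded by the pronoun; coreference would bind this R-expression — blocked (Principle C).
— Diana's accountant: object of the clause headed by 'compared'; is c-commanded by the pronoun; coreference would bind this R-expression — blocked (Principle C).
— Julia: subject of the clause headed by 'imagined'; c-commands the pronoun within its binding domain — blocked (Principle B).
— Maya's mentor: second object of the clause headed by 'compared'; is c-commanded by the pronoun; coreference would bind this R-expression — blocked (Principle C).
— Uma: subject of the clause headed by 'expected'; c-commands the pronoun but lies outside its binding domain — allowed.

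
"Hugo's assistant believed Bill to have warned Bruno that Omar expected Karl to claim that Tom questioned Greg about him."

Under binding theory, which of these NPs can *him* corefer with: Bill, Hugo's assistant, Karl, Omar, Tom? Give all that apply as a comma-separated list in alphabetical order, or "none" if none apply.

*him* is a pronoun; Principle B requires it to be free in its binding domain — the clause headed by 'questioned'.
— Bill: subject of the clause headed by 'warned'; c-commands the pronoun but lies outside its binding domain — allowed.
— Hugo's assistant: subject of the matrix clause; c-commands the pronoun but lies outside its binding domain — allowed.
— Karl: subject of the clause headed by 'claim'; c-commands the pronoun but lies outside its binding domain — allowed.
— Omar: subject of the clause headed by 'expected'; c-commands the pronoun but lies outside its binding domain — allowed.
— Tom: subject of the clause headed by 'questioned'; c-commands the pronoun within its binding domain — blocked (Principle B).

Bill, Hugo's assistant, Karl, Omar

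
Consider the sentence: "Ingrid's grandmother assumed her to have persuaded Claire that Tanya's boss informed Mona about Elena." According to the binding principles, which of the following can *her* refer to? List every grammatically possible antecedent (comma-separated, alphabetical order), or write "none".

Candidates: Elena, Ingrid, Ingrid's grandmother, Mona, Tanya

*her* is a pronoun; Principle B requires it to be free in its binding domain — the matrix clause.
— Elena: second object of the clause headed by 'informed'; is c-commanded by the pronoun; coreference would bind this R-expression — blocked (Principle C).
— Ingrid: possessor inside the subject DP of the matrix clause; does not c-command the pronoun — Principle B does not apply; allowed.
— Ingrid's grandmother: subject of the matrix clause; c-commands the pronoun within its binding domain — blocked (Principle B).
— Mona: object of the clause headed by 'informed'; is c-commanded by the pronoun; coreference would bind this R-expression — blocked (Principle C).
— Tanya: possessor inside the subject DP of the clause headed by 'informed'; is c-commanded by the pronoun; coreference would bind this R-expression — blocked (Principle C).

Ingrid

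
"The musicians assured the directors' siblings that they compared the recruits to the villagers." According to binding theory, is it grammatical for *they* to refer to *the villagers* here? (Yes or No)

No

*the villagers* is an R-expression; Principle C requires it to be free (not bound by any c-commanding expression).
— they: subject of the clause headed by 'compared'; the pronoun c-commands the R-expression — coreference blocked (Principle C).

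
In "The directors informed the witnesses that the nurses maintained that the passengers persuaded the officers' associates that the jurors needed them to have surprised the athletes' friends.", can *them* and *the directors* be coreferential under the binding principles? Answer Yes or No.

*the directors* is an R-expression; Principle C requires it to be free (not bound by any c-commanding expression).
— them: subject of the clause headed by 'surprised'; the pronoun does not c-command the R-expression — coreference allowed.

Yes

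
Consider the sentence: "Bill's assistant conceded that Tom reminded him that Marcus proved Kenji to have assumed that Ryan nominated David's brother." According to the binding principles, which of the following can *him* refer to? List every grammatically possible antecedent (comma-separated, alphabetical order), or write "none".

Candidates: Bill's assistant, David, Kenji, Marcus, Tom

Bill's assistant

*him* is a pronoun; Principle B requires it to be free in its binding domain — the clause headed by 'reminded'.
— Bill's assistant: subject of the matrix clause; c-commands the pronoun but lies outside its binding domain — allowed.
— David: possessor inside the object DP of the clause headed by 'nominated'; is c-commanded by the pronoun; coreference would bind this R-expression — blocked (Principle C).
— Kenji: subject of the clause headed by 'assumed'; is c-commanded by the pronoun; coreference would bind this R-expression — blocked (Principle C).
— Marcus: subject of the clause headed by 'proved'; is c-commanded by the pronoun; coreference would bind this R-expression — blocked (Principle C).
— Tom: subject of the clause headed by 'reminded'; c-commands the pronoun within its binding domain — blocked (Principle B).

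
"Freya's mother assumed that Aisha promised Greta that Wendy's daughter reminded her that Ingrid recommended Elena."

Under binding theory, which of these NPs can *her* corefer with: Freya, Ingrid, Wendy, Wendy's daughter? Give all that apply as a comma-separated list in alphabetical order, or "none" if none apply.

Freya, Wendy

*her* is a pronoun; Principle B requires it to be free in its binding domain — the clause headed by 'reminded'.
— Freya: possessor inside the subject DP of the matrix clause; does not c-command the pronoun — Principle B does not apply; allowed.
— Ingrid: subject of the clause headed by 'recommended'; is c-commanded by the pronoun; coreference would bind this R-expression — blocked (Principle C).
— Wendy: possessor inside the subject DP of the clause headed by 'reminded'; does not c-command the pronoun — Principle B does not apply; allowed.
— Wendy's daughter: subject of the clause headed by 'reminded'; c-commands the pronoun within its binding domain — blocked (Principle B).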